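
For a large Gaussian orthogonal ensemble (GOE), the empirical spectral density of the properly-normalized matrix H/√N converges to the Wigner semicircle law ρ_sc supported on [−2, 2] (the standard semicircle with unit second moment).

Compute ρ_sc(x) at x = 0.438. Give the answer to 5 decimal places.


ρ_sc(x) = (1/(2π)) √(4 − x²). With x = 0.438:
  4 − x² = 4 − (0.438)² = 4 − 0.191844 = 3.808156.
  √(4 − x²) = 1.951450.
  1/(2π) = 0.159155.
  ρ_sc(0.438) = 0.159155 · 1.951450 = 0.310583.

Rounded to 5 decimal places: ρ_sc(0.438) ≈ 0.31058.


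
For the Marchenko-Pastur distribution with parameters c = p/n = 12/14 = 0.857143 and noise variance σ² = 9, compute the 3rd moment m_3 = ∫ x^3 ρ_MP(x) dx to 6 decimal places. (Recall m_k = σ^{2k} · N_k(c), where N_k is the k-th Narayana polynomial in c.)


E[X³] = σ⁶ (1 + 3c + c²) (third MP moment). With σ² = 9 (so σ⁶ = 729) and c = 12/14 = 0.857143: E[X³] = 729 · (1 + 3·0.857143 + (0.857143)²) = 729 · 4.306122.

So E[X^3] = 3139.163265.


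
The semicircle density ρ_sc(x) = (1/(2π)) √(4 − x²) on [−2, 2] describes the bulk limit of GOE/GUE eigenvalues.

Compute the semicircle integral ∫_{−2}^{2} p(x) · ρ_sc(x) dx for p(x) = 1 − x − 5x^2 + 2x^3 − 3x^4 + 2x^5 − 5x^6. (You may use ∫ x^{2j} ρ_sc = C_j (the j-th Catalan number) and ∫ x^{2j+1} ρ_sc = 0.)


Write p(x) = Σ a_i x^i, split into monomials and integrate each against ρ_sc separately.
Using ∫ x^{2j} ρ_sc = C_j = (1/(j+1)) C(2j, j) (Catalan numbers) and ∫ x^{2j+1} ρ_sc = 0 (odd monomials vanish by symmetry):
  i = 0 (even): a_0 · C_{0} = 1 · 1 = 1
  i = 1 (odd): ∫ x^1 ρ_sc = 0 (vanishes)
  i = 2 (even): a_2 · C_{1} = -5 · 1 = -5
  i = 3 (odd): ∫ x^3 ρ_sc = 0 (vanishes)
  i = 4 (even): a_4 · C_{2} = -3 · 2 = -6
  i = 5 (odd): ∫ x^5 ρ_sc = 0 (vanishes)
  i = 6 (even): a_6 · C_{3} = -5 · 5 = -25

Summing the contributions: ∫_{−2}^{2} p(x) ρ_sc(x) dx = 1 + (-5) + (-6) + (-25) = -35.


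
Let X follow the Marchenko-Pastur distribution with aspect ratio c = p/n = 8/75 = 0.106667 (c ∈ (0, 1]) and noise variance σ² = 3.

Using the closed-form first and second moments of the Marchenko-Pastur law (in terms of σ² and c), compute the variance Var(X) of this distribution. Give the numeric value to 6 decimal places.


Recall the MP moments m_1 = E[X] = σ² and m_2 = E[X²] = σ⁴ (1 + c).
m_1 = E[X] = σ² = 3, so m_1² = 9.
m_2 = E[X²] = σ⁴ (1 + c) = 9 · (1 + 0.106667) = 9 · 1.106667 = 9.960000.
(Note m_2 − m_1² simplifies to c · σ⁴ = 0.106667 · 9.)

Var(X) = m_2 − m_1² = 9.960000 − 9 = 0.960000.


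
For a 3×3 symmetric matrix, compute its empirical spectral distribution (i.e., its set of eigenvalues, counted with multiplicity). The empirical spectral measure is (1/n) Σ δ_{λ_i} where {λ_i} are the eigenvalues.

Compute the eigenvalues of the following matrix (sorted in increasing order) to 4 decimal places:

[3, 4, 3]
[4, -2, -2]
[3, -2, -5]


Since M is real symmetric, all three eigenvalues are real; they are the roots of det(λI − M) = λ³ − (tr M) λ² + s λ − det M, where s is the sum of the principal 2×2 minors.
tr M = 3 + (-2) + (-5) = -4.
s = (3·(-2) − 4²) + (3·(-5) − 3²) + ((-2)·(-5) − (-2)²) = -22 + (-24) + 6 = -40.
det M (expand along row 1) = 3·6 − 4·(-14) + 3·(-2) = 68.
Characteristic polynomial: λ³ + 4λ² − 40λ − 68 = 0.
Substitute λ = y + (tr M)/3 = y − 1.333333 to remove the quadratic term: y³ + p·y + q = 0 with p = s − (tr M)²/3 = -45.333333 and q = −2(tr M)³/27 + (tr M)·s/3 − det M = -9.925926.
Three real roots ⇒ use the trigonometric (Viète) form: r = 2√(−p/3) = 7.774603, φ = arccos(3q/(p·r)) = arccos(0.084488) = 1.486207 rad.
y_k = r·cos(φ/3 − 2πk/3) for k = 0, 1, 2 gives y = 6.839920, -0.219187, -6.620734.
λ_k = y_k − 1.333333 gives λ = 5.5066, -1.5525, -7.9541 (check: the sum is -4.0000 = tr M).

Eigenvalues sorted in increasing order: [-7.9541, -1.5525, 5.5066].


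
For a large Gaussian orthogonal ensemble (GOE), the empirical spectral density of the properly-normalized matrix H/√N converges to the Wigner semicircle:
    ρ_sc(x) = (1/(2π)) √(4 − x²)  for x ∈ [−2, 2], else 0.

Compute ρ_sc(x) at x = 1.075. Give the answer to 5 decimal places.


ρ_sc(x) = (1/(2π)) √(4 − x²). With x = 1.075:
  4 − x² = 4 − (1.075)² = 4 − 1.155625 = 2.844375.
  √(4 − x²) = 1.686527.
  1/(2π) = 0.159155.
  ρ_sc(1.075) = 0.159155 · 1.686527 = 0.268419.

Rounded to 5 decimal places: ρ_sc(1.075) ≈ 0.26842.


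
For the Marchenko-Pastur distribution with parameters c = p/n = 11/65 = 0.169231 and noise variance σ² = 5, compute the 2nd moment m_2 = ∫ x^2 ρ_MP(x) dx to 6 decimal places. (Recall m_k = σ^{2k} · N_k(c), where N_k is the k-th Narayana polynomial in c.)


E[X²] = σ⁴ (1 + c) (second MP moment). With σ² = 5 (so σ⁴ = 25) and c = 11/65 = 0.169231: E[X²] = 25 · (1 + 0.169231) = 25 · 1.169231.

So E[X^2] = 29.230769.


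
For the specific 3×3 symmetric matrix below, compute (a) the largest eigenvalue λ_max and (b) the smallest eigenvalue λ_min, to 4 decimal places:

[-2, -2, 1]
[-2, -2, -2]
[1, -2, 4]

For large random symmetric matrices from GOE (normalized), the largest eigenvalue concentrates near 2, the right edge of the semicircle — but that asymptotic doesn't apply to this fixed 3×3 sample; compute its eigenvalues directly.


Since M is real symmetric, all three eigenvalues are real; they are the roots of det(λI − M) = λ³ − (tr M) λ² + s λ − det M, where s is the sum of the principal 2×2 minors.
tr M = -2 + (-2) + 4 = 0.
s = ((-2)·(-2) − (-2)²) + ((-2)·4 − 1²) + ((-2)·4 − (-2)²) = 0 + (-9) + (-12) = -21.
det M (expand along row 1) = (-2)·(-12) − (-2)·(-6) + 1·6 = 18.
Characteristic polynomial: λ³ − 21λ − 18 = 0.
Substitute λ = y + (tr M)/3 = y + 0.000000 to remove the quadratic term: y³ + p·y + q = 0 with p = s − (tr M)²/3 = -21.000000 and q = −2(tr M)³/27 + (tr M)·s/3 − det M = -18.000000.
Three real roots ⇒ use the trigonometric (Viète) form: r = 2√(−p/3) = 5.291503, φ = arccos(3q/(p·r)) = arccos(0.485954) = 1.063342 rad.
y_k = r·cos(φ/3 − 2πk/3) for k = 0, 1, 2 gives y = 4.962575, -0.890804, -4.071771.
λ_k = y_k + 0.000000 gives λ = 4.9626, -0.8908, -4.0718 (check: the sum is 0.0000 = tr M).

Hence λ_max = 4.9626 and λ_min = -4.0718.


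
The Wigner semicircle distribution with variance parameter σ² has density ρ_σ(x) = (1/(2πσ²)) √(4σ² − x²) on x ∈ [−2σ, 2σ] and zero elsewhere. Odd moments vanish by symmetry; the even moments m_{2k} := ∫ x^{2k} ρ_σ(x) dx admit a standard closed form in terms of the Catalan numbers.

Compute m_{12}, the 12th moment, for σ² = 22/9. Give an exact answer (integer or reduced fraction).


By the scaled semicircle moment identity, m_{2k} = σ^{2k} · C_k with k = 6.
C_6 = (1/(k+1)) · C(2k, k) = (1/7) · C(12, 6) = (1/7) · 924 = 132.
σ^{2k} = (σ²)^k = (22/9)^6 = 113379904/531441.

Therefore m_{12} = σ^{12} · C_6 = (113379904/531441) · 132 = 4988715776/177147.


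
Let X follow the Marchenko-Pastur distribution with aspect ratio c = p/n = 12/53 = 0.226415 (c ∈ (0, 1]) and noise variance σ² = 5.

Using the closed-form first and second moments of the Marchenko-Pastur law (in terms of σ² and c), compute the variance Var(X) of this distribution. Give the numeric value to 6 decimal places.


Recall the MP moments m_1 = E[X] = σ² and m_2 = E[X²] = σ⁴ (1 + c).
m_1 = E[X] = σ² = 5, so m_1² = 25.
m_2 = E[X²] = σ⁴ (1 + c) = 25 · (1 + 0.226415) = 25 · 1.226415 = 30.660377.
(Note m_2 − m_1² simplifies to c · σ⁴ = 0.226415 · 25.)

Var(X) = m_2 − m_1² = 30.660377 − 25 = 5.660377.


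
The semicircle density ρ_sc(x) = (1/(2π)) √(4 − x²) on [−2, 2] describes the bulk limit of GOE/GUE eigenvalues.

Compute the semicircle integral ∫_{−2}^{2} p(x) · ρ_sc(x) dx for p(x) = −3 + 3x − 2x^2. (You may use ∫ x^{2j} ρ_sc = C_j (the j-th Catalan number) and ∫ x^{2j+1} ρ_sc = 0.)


Write p(x) = Σ a_i x^i, split into monomials and integrate each against ρ_sc separately.
Using ∫ x^{2j} ρ_sc = C_j = (1/(j+1)) C(2j, j) (Catalan numbers) and ∫ x^{2j+1} ρ_sc = 0 (odd monomials vanish by symmetry):
  i = 0 (even): a_0 · C_{0} = -3 · 1 = -3
  i = 1 (odd): ∫ x^1 ρ_sc = 0 (vanishes)
  i = 2 (even): a_2 · C_{1} = -2 · 1 = -2

Summing the contributions: ∫_{−2}^{2} p(x) ρ_sc(x) dx = (-3) + (-2) = -5.


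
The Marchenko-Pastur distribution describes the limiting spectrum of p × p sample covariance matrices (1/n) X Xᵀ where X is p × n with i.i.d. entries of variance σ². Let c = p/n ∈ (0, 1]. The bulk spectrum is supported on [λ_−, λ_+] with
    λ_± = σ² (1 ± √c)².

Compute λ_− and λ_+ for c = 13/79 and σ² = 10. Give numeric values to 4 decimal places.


c = 13/79 = 0.164557; √c = 0.405656.
λ_− = σ² (1 − √c)² = 10 · (1 − 0.405656)² = 10 · (0.594344)² = 3.532445.
λ_+ = σ² (1 + √c)² = 10 · (1 + 0.405656)² = 10 · (1.405656)² = 19.758694.

Rounded to 4 decimal places: λ_− ≈ 3.5324, λ_+ ≈ 19.7587.


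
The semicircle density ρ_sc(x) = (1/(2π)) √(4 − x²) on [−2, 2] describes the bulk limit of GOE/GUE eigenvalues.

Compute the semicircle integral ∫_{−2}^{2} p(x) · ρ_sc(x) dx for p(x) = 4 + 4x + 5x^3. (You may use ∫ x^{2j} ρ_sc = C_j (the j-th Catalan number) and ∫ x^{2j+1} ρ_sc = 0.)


Write p(x) = Σ a_i x^i, split into monomials and integrate each against ρ_sc separately.
Using ∫ x^{2j} ρ_sc = C_j = (1/(j+1)) C(2j, j) (Catalan numbers) and ∫ x^{2j+1} ρ_sc = 0 (odd monomials vanish by symmetry):
  i = 0 (even): a_0 · C_{0} = 4 · 1 = 4
  i = 1 (odd): ∫ x^1 ρ_sc = 0 (vanishes)
  i = 3 (odd): ∫ x^3 ρ_sc = 0 (vanishes)

Summing the contributions: ∫_{−2}^{2} p(x) ρ_sc(x) dx = 4.


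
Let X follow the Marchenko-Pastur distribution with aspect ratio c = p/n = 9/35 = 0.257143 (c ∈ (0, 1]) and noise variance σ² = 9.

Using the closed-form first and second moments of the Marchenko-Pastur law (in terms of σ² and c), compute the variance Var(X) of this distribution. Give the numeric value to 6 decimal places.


Recall the MP moments m_1 = E[X] = σ² and m_2 = E[X²] = σ⁴ (1 + c).
m_1 = E[X] = σ² = 9, so m_1² = 81.
m_2 = E[X²] = σ⁴ (1 + c) = 81 · (1 + 0.257143) = 81 · 1.257143 = 101.828571.
(Note m_2 − m_1² simplifies to c · σ⁴ = 0.257143 · 81.)

Var(X) = m_2 − m_1² = 101.828571 − 81 = 20.828571.


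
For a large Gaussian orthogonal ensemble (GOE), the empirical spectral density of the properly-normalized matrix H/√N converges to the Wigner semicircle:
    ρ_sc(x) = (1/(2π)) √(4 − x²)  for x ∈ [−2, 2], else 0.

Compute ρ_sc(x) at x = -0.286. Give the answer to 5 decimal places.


ρ_sc(x) = (1/(2π)) √(4 − x²). With x = -0.286:
  4 − x² = 4 − (-0.286)² = 4 − 0.081796 = 3.918204.
  √(4 − x²) = 1.979445.
  1/(2π) = 0.159155.
  ρ_sc(-0.286) = 0.159155 · 1.979445 = 0.315039.

Rounded to 5 decimal places: ρ_sc(-0.286) ≈ 0.31504.


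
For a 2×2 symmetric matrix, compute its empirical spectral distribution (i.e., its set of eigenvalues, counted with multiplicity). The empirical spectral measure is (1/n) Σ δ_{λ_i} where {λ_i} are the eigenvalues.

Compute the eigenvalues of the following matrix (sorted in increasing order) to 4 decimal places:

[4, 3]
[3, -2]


Since M is real symmetric, both eigenvalues are real; they are the roots of det(λI − M) = λ² − (tr M) λ + det M.
tr M = 4 + (-2) = 2.
det M = 4·(-2) − 3² = -8 − 9 = -17.
Characteristic polynomial: λ² − 2λ − 17 = 0.
Discriminant Δ = (tr M)² − 4·det M = 4 − (-68) = 72; √Δ = 8.485281.
λ = (tr M ± √Δ)/2 = (2 ± 8.485281)/2, giving (tr M − √Δ)/2 = -3.2426 and (tr M + √Δ)/2 = 5.2426.

Eigenvalues sorted in increasing order: [-3.2426, 5.2426].


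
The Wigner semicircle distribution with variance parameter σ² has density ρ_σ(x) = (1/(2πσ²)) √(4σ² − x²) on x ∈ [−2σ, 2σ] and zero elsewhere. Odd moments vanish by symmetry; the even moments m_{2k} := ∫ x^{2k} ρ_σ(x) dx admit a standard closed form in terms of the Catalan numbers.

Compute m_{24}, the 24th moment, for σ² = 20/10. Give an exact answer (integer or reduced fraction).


By the scaled semicircle moment identity, m_{2k} = σ^{2k} · C_k with k = 12.
C_12 = (1/(k+1)) · C(2k, k) = (1/13) · C(24, 12) = (1/13) · 2704156 = 208012.
σ^{2k} = (σ²)^k = (20/10)^12 = 4096.

Therefore m_{24} = σ^{24} · C_12 = 4096 · 208012 = 852017152.


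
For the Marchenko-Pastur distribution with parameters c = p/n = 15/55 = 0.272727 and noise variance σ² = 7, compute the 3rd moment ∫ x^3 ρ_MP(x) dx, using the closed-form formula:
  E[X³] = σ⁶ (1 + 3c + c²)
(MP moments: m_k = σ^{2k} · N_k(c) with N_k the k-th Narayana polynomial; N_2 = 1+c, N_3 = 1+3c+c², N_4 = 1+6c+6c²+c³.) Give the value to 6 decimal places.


E[X³] = σ⁶ (1 + 3c + c²) (third MP moment). With σ² = 7 (so σ⁶ = 343) and c = 15/55 = 0.272727: E[X³] = 343 · (1 + 3·0.272727 + (0.272727)²) = 343 · 1.892562.

So E[X^3] = 649.148760.


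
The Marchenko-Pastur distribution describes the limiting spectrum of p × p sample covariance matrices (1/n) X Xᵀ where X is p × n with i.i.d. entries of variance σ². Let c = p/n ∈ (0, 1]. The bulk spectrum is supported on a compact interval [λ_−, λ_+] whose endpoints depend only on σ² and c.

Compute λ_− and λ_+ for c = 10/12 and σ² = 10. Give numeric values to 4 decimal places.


c = 10/12 = 0.833333; √c = 0.912871.
λ_− = σ² (1 − √c)² = 10 · (1 − 0.912871)² = 10 · (0.087129)² = 0.075915.
λ_+ = σ² (1 + √c)² = 10 · (1 + 0.912871)² = 10 · (1.912871)² = 36.590752.

Rounded to 4 decimal places: λ_− ≈ 0.0759, λ_+ ≈ 36.5908.


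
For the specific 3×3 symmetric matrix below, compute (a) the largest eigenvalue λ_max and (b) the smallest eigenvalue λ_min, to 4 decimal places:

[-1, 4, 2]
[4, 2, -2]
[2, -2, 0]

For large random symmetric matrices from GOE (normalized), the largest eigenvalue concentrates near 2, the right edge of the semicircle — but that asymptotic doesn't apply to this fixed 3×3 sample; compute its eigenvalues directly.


Since M is real symmetric, all three eigenvalues are real; they are the roots of det(λI − M) = λ³ − (tr M) λ² + s λ − det M, where s is the sum of the principal 2×2 minors.
tr M = -1 + 2 + 0 = 1.
s = ((-1)·2 − 4²) + ((-1)·0 − 2²) + (2·0 − (-2)²) = -18 + (-4) + (-4) = -26.
det M (expand along row 1) = (-1)·(-4) − 4·4 + 2·(-12) = -36.
Characteristic polynomial: λ³ − λ² − 26λ + 36 = 0.
Substitute λ = y + (tr M)/3 = y + 0.333333 to remove the quadratic term: y³ + p·y + q = 0 with p = s − (tr M)²/3 = -26.333333 and q = −2(tr M)³/27 + (tr M)·s/3 − det M = 27.259259.
Three real roots ⇒ use the trigonometric (Viète) form: r = 2√(−p/3) = 5.925463, φ = arccos(3q/(p·r)) = arccos(-0.524092) = 2.122444 rad.
y_k = r·cos(φ/3 − 2πk/3) for k = 0, 1, 2 gives y = 4.503359, 1.083460, -5.586819.
λ_k = y_k + 0.333333 gives λ = 4.8367, 1.4168, -5.2535 (check: the sum is 1.0000 = tr M).

Hence λ_max = 4.8367 and λ_min = -5.2535.


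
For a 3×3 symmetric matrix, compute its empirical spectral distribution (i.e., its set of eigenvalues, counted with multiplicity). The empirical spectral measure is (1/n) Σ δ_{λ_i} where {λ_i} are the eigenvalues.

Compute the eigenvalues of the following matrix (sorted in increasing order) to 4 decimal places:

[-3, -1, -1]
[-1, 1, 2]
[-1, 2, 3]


Since M is real symmetric, all three eigenvalues are real; they are the roots of det(λI − M) = λ³ − (tr M) λ² + s λ − det M, where s is the sum of the principal 2×2 minors.
tr M = -3 + 1 + 3 = 1.
s = ((-3)·1 − (-1)²) + ((-3)·3 − (-1)²) + (1·3 − 2²) = -4 + (-10) + (-1) = -15.
det M (expand along row 1) = (-3)·(-1) − (-1)·(-1) + (-1)·(-1) = 3.
Characteristic polynomial: λ³ − λ² − 15λ − 3 = 0.
Substitute λ = y + (tr M)/3 = y + 0.333333 to remove the quadratic term: y³ + p·y + q = 0 with p = s − (tr M)²/3 = -15.333333 and q = −2(tr M)³/27 + (tr M)·s/3 − det M = -8.074074.
Three real roots ⇒ use the trigonometric (Viète) form: r = 2√(−p/3) = 4.521553, φ = arccos(3q/(p·r)) = arccos(0.349373) = 1.213894 rad.
y_k = r·cos(φ/3 − 2πk/3) for k = 0, 1, 2 gives y = 4.156427, -0.536649, -3.619777.
λ_k = y_k + 0.333333 gives λ = 4.4898, -0.2033, -3.2864 (check: the sum is 1.0000 = tr M).

Eigenvalues sorted in increasing order: [-3.2864, -0.2033, 4.4898].


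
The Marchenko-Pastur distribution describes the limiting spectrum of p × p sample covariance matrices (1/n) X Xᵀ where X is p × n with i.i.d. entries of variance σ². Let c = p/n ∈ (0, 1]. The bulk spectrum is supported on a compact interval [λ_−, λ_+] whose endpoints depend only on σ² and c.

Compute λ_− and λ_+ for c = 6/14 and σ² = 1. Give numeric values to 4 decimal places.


c = 6/14 = 0.428571; √c = 0.654654.
λ_− = σ² (1 − √c)² = 1 · (1 − 0.654654)² = 1 · (0.345346)² = 0.119264.
λ_+ = σ² (1 + √c)² = 1 · (1 + 0.654654)² = 1 · (1.654654)² = 2.737879.

Rounded to 4 decimal places: λ_− ≈ 0.1193, λ_+ ≈ 2.7379.


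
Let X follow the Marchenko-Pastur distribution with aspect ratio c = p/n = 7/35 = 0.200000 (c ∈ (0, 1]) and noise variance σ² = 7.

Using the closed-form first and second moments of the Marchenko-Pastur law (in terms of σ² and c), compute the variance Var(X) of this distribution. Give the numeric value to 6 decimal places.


Recall the MP moments m_1 = E[X] = σ² and m_2 = E[X²] = σ⁴ (1 + c).
m_1 = E[X] = σ² = 7, so m_1² = 49.
m_2 = E[X²] = σ⁴ (1 + c) = 49 · (1 + 0.200000) = 49 · 1.200000 = 58.800000.
(Note m_2 − m_1² simplifies to c · σ⁴ = 0.200000 · 49.)

Var(X) = m_2 − m_1² = 58.800000 − 49 = 9.800000.


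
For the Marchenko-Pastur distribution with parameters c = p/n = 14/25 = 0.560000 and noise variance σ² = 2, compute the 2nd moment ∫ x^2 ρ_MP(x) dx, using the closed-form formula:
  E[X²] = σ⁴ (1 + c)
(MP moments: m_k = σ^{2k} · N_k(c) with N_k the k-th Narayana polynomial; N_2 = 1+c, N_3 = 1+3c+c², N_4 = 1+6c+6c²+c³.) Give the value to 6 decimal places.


E[X²] = σ⁴ (1 + c) (second MP moment). With σ² = 2 (so σ⁴ = 4) and c = 14/25 = 0.560000: E[X²] = 4 · (1 + 0.560000) = 4 · 1.560000.

So E[X^2] = 6.240000.


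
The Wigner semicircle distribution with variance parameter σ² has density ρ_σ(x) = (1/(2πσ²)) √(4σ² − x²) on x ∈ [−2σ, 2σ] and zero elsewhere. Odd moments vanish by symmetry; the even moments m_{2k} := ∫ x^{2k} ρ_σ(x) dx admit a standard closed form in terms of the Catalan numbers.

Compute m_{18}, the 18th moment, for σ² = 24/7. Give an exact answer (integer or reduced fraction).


By the scaled semicircle moment identity, m_{2k} = σ^{2k} · C_k with k = 9.
C_9 = (1/(k+1)) · C(2k, k) = (1/10) · C(18, 9) = (1/10) · 48620 = 4862.
σ^{2k} = (σ²)^k = (24/7)^9 = 2641807540224/40353607.

Therefore m_{18} = σ^{18} · C_9 = (2641807540224/40353607) · 4862 = 12844468260569088/40353607.


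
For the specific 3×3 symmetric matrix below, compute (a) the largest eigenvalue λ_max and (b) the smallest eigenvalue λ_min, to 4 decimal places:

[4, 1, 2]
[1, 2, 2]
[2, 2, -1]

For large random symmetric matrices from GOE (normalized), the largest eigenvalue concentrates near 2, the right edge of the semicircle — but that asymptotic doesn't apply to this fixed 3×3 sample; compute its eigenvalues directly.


Since M is real symmetric, all three eigenvalues are real; they are the roots of det(λI − M) = λ³ − (tr M) λ² + s λ − det M, where s is the sum of the principal 2×2 minors.
tr M = 4 + 2 + (-1) = 5.
s = (4·2 − 1²) + (4·(-1) − 2²) + (2·(-1) − 2²) = 7 + (-8) + (-6) = -7.
det M (expand along row 1) = 4·(-6) − 1·(-5) + 2·(-2) = -23.
Characteristic polynomial: λ³ − 5λ² − 7λ + 23 = 0.
Substitute λ = y + (tr M)/3 = y + 1.666667 to remove the quadratic term: y³ + p·y + q = 0 with p = s − (tr M)²/3 = -15.333333 and q = −2(tr M)³/27 + (tr M)·s/3 − det M = 2.074074.
Three real roots ⇒ use the trigonometric (Viète) form: r = 2√(−p/3) = 4.521553, φ = arccos(3q/(p·r)) = arccos(-0.089747) = 1.660665 rad.
y_k = r·cos(φ/3 − 2πk/3) for k = 0, 1, 2 gives y = 3.846309, 0.135428, -3.981737.
λ_k = y_k + 1.666667 gives λ = 5.5130, 1.8021, -2.3151 (check: the sum is 5.0000 = tr M).

Hence λ_max = 5.5130 and λ_min = -2.3151.


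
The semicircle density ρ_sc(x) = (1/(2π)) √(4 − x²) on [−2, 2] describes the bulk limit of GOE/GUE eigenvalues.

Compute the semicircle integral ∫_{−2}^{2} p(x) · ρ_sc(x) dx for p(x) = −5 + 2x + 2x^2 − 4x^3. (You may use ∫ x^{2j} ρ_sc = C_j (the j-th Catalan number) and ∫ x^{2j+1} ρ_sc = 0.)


Write p(x) = Σ a_i x^i, split into monomials and integrate each against ρ_sc separately.
Using ∫ x^{2j} ρ_sc = C_j = (1/(j+1)) C(2j, j) (Catalan numbers) and ∫ x^{2j+1} ρ_sc = 0 (odd monomials vanish by symmetry):
  i = 0 (even): a_0 · C_{0} = -5 · 1 = -5
  i = 1 (odd): ∫ x^1 ρ_sc = 0 (vanishes)
  i = 2 (even): a_2 · C_{1} = 2 · 1 = 2
  i = 3 (odd): ∫ x^3 ρ_sc = 0 (vanishes)

Summing the contributions: ∫_{−2}^{2} p(x) ρ_sc(x) dx = (-5) + 2 = -3.


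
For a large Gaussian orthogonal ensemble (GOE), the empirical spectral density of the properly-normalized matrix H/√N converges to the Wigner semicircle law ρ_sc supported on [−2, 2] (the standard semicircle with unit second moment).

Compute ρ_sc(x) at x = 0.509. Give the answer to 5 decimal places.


ρ_sc(x) = (1/(2π)) √(4 − x²). With x = 0.509:
  4 − x² = 4 − (0.509)² = 4 − 0.259081 = 3.740919.
  √(4 − x²) = 1.934146.
  1/(2π) = 0.159155.
  ρ_sc(0.509) = 0.159155 · 1.934146 = 0.307829.

Rounded to 5 decimal places: ρ_sc(0.509) ≈ 0.30783.


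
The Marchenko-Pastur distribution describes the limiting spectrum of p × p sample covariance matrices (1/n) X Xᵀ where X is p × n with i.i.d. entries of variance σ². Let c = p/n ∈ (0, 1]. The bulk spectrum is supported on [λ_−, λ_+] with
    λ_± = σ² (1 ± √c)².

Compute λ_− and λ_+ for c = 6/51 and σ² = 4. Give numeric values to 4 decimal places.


c = 6/51 = 0.117647; √c = 0.342997.
λ_− = σ² (1 − √c)² = 4 · (1 − 0.342997)² = 4 · (0.657003)² = 1.726611.
λ_+ = σ² (1 + √c)² = 4 · (1 + 0.342997)² = 4 · (1.342997)² = 7.214566.

Rounded to 4 decimal places: λ_− ≈ 1.7266, λ_+ ≈ 7.2146.


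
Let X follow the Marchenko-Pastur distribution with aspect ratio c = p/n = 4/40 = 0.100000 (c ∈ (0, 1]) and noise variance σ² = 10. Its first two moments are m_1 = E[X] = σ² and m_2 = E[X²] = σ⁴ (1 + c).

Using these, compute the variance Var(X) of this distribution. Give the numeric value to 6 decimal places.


m_1 = E[X] = σ² = 10, so m_1² = 100.
m_2 = E[X²] = σ⁴ (1 + c) = 100 · (1 + 0.100000) = 100 · 1.100000 = 110.000000.
(Note m_2 − m_1² simplifies to c · σ⁴ = 0.100000 · 100.)

Var(X) = m_2 − m_1² = 110.000000 − 100 = 10.000000.


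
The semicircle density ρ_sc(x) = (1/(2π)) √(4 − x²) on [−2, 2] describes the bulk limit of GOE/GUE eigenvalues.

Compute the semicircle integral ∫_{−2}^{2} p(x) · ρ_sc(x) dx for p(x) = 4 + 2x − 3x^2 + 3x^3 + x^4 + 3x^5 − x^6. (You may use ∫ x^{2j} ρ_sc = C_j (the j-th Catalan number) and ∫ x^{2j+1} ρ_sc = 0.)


Write p(x) = Σ a_i x^i, split into monomials and integrate each against ρ_sc separately.
Using ∫ x^{2j} ρ_sc = C_j = (1/(j+1)) C(2j, j) (Catalan numbers) and ∫ x^{2j+1} ρ_sc = 0 (odd monomials vanish by symmetry):
  i = 0 (even): a_0 · C_{0} = 4 · 1 = 4
  i = 1 (odd): ∫ x^1 ρ_sc = 0 (vanishes)
  i = 2 (even): a_2 · C_{1} = -3 · 1 = -3
  i = 3 (odd): ∫ x^3 ρ_sc = 0 (vanishes)
  i = 4 (even): a_4 · C_{2} = 1 · 2 = 2
  i = 5 (odd): ∫ x^5 ρ_sc = 0 (vanishes)
  i = 6 (even): a_6 · C_{3} = -1 · 5 = -5

Summing the contributions: ∫_{−2}^{2} p(x) ρ_sc(x) dx = 4 + (-3) + 2 + (-5) = -2.


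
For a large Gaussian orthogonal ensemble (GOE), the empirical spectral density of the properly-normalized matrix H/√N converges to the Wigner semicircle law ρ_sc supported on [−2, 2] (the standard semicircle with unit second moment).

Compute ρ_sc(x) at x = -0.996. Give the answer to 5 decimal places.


ρ_sc(x) = (1/(2π)) √(4 − x²). With x = -0.996:
  4 − x² = 4 − (-0.996)² = 4 − 0.992016 = 3.007984.
  √(4 − x²) = 1.734354.
  1/(2π) = 0.159155.
  ρ_sc(-0.996) = 0.159155 · 1.734354 = 0.276031.

Rounded to 5 decimal places: ρ_sc(-0.996) ≈ 0.27603.


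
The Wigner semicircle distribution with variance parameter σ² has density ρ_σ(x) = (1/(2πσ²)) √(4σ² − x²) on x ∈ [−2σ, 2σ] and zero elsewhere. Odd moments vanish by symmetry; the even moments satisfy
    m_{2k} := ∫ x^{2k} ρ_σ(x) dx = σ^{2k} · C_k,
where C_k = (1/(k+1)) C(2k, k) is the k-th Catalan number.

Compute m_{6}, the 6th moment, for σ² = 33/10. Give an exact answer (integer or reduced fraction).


By the scaled semicircle moment identity, m_{2k} = σ^{2k} · C_k with k = 3.
C_3 = (1/(k+1)) · C(2k, k) = (1/4) · C(6, 3) = (1/4) · 20 = 5.
σ^{2k} = (σ²)^k = (33/10)^3 = 35937/1000.

Therefore m_{6} = σ^{6} · C_3 = (35937/1000) · 5 = 35937/200.


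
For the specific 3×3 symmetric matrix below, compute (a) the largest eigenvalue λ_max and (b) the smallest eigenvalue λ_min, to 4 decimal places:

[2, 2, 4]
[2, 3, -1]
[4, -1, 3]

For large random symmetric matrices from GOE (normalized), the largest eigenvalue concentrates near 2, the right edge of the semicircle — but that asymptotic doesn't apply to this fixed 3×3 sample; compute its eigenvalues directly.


Since M is real symmetric, all three eigenvalues are real; they are the roots of det(λI − M) = λ³ − (tr M) λ² + s λ − det M, where s is the sum of the principal 2×2 minors.
tr M = 2 + 3 + 3 = 8.
s = (2·3 − 2²) + (2·3 − 4²) + (3·3 − (-1)²) = 2 + (-10) + 8 = 0.
det M (expand along row 1) = 2·8 − 2·10 + 4·(-14) = -60.
Characteristic polynomial: λ³ − 8λ² + 60 = 0.
Substitute λ = y + (tr M)/3 = y + 2.666667 to remove the quadratic term: y³ + p·y + q = 0 with p = s − (tr M)²/3 = -21.333333 and q = −2(tr M)³/27 + (tr M)·s/3 − det M = 22.074074.
Three real roots ⇒ use the trigonometric (Viète) form: r = 2√(−p/3) = 5.333333, φ = arccos(3q/(p·r)) = arccos(-0.582031) = 2.192021 rad.
y_k = r·cos(φ/3 − 2πk/3) for k = 0, 1, 2 gives y = 3.971867, 1.096523, -5.068390.
λ_k = y_k + 2.666667 gives λ = 6.6385, 3.7632, -2.4017 (check: the sum is 8.0000 = tr M).

Hence λ_max = 6.6385 and λ_min = -2.4017.


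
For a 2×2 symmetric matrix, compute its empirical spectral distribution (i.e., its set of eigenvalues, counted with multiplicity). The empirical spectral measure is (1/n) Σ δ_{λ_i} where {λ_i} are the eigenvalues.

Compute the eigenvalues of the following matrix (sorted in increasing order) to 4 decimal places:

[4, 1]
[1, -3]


Since M is real symmetric, both eigenvalues are real; they are the roots of det(λI − M) = λ² − (tr M) λ + det M.
tr M = 4 + (-3) = 1.
det M = 4·(-3) − 1² = -12 − 1 = -13.
Characteristic polynomial: λ² − λ − 13 = 0.
Discriminant Δ = (tr M)² − 4·det M = 1 − (-52) = 53; √Δ = 7.280110.
λ = (tr M ± √Δ)/2 = (1 ± 7.280110)/2, giving (tr M − √Δ)/2 = -3.1401 and (tr M + √Δ)/2 = 4.1401.

Eigenvalues sorted in increasing order: [-3.1401, 4.1401].


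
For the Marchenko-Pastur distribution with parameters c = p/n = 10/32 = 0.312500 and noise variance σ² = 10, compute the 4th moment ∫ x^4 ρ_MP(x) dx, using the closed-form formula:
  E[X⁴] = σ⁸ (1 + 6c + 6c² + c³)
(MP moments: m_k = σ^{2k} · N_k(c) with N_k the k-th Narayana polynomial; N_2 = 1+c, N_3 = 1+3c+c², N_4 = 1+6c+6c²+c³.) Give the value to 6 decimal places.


E[X⁴] = σ⁸ (1 + 6c + 6c² + c³) (fourth MP moment). With σ² = 10 (so σ⁸ = 10000) and c = 10/32 = 0.312500: E[X⁴] = 10000 · (1 + 6·0.312500 + 6·(0.312500)² + (0.312500)³) = 10000 · 3.491455.

So E[X^4] = 34914.550781.


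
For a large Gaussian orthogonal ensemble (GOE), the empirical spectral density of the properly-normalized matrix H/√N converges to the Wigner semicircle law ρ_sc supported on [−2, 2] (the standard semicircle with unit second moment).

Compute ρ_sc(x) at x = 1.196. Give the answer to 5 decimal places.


ρ_sc(x) = (1/(2π)) √(4 − x²). With x = 1.196:
  4 − x² = 4 − (1.196)² = 4 − 1.430416 = 2.569584.
  √(4 − x²) = 1.602992.
  1/(2π) = 0.159155.
  ρ_sc(1.196) = 0.159155 · 1.602992 = 0.255124.

Rounded to 5 decimal places: ρ_sc(1.196) ≈ 0.25512.


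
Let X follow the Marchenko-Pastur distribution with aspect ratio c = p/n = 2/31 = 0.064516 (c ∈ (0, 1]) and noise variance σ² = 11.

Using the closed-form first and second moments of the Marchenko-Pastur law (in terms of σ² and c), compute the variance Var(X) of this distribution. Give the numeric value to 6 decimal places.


Recall the MP moments m_1 = E[X] = σ² and m_2 = E[X²] = σ⁴ (1 + c).
m_1 = E[X] = σ² = 11, so m_1² = 121.
m_2 = E[X²] = σ⁴ (1 + c) = 121 · (1 + 0.064516) = 121 · 1.064516 = 128.806452.
(Note m_2 − m_1² simplifies to c · σ⁴ = 0.064516 · 121.)

Var(X) = m_2 − m_1² = 128.806452 − 121 = 7.806452.


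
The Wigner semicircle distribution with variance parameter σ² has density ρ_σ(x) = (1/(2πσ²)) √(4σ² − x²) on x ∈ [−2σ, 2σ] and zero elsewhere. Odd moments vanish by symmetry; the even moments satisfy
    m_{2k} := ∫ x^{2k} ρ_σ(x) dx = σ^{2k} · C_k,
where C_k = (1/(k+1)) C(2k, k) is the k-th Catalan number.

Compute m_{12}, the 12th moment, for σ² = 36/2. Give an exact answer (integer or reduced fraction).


By the scaled semicircle moment identity, m_{2k} = σ^{2k} · C_k with k = 6.
C_6 = (1/(k+1)) · C(2k, k) = (1/7) · C(12, 6) = (1/7) · 924 = 132.
σ^{2k} = (σ²)^k = (36/2)^6 = 34012224.

Therefore m_{12} = σ^{12} · C_6 = 34012224 · 132 = 4489613568.


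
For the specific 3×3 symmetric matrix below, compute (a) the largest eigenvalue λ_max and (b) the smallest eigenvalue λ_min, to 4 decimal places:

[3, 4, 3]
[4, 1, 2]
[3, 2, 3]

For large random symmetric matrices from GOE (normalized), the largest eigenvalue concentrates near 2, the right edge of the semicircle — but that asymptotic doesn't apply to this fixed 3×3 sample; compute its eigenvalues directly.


Since M is real symmetric, all three eigenvalues are real; they are the roots of det(λI − M) = λ³ − (tr M) λ² + s λ − det M, where s is the sum of the principal 2×2 minors.
tr M = 3 + 1 + 3 = 7.
s = (3·1 − 4²) + (3·3 − 3²) + (1·3 − 2²) = -13 + 0 + (-1) = -14.
det M (expand along row 1) = 3·(-1) − 4·6 + 3·5 = -12.
Characteristic polynomial: λ³ − 7λ² − 14λ + 12 = 0.
Substitute λ = y + (tr M)/3 = y + 2.333333 to remove the quadratic term: y³ + p·y + q = 0 with p = s − (tr M)²/3 = -30.333333 and q = −2(tr M)³/27 + (tr M)·s/3 − det M = -46.074074.
Three real roots ⇒ use the trigonometric (Viète) form: r = 2√(−p/3) = 6.359595, φ = arccos(3q/(p·r)) = arccos(0.716520) = 0.771996 rad.
y_k = r·cos(φ/3 − 2πk/3) for k = 0, 1, 2 gives y = 6.150189, -1.673411, -4.476778.
λ_k = y_k + 2.333333 gives λ = 8.4835, 0.6599, -2.1434 (check: the sum is 7.0000 = tr M).

Hence λ_max = 8.4835 and λ_min = -2.1434.


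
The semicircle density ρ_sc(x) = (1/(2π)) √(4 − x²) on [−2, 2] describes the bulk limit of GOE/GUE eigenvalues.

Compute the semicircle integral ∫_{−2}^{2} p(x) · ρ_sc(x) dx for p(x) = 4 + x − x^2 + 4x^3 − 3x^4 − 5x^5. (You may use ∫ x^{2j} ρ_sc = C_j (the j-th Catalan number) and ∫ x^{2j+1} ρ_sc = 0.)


Write p(x) = Σ a_i x^i, split into monomials and integrate each against ρ_sc separately.
Using ∫ x^{2j} ρ_sc = C_j = (1/(j+1)) C(2j, j) (Catalan numbers) and ∫ x^{2j+1} ρ_sc = 0 (odd monomials vanish by symmetry):
  i = 0 (even): a_0 · C_{0} = 4 · 1 = 4
  i = 1 (odd): ∫ x^1 ρ_sc = 0 (vanishes)
  i = 2 (even): a_2 · C_{1} = -1 · 1 = -1
  i = 3 (odd): ∫ x^3 ρ_sc = 0 (vanishes)
  i = 4 (even): a_4 · C_{2} = -3 · 2 = -6
  i = 5 (odd): ∫ x^5 ρ_sc = 0 (vanishes)

Summing the contributions: ∫_{−2}^{2} p(x) ρ_sc(x) dx = 4 + (-1) + (-6) = -3.


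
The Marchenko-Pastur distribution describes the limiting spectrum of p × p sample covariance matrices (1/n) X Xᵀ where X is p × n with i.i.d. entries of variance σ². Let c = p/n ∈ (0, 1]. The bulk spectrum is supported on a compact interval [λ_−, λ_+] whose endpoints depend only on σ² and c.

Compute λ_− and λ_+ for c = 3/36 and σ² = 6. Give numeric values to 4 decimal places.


c = 3/36 = 0.083333; √c = 0.288675.
λ_− = σ² (1 − √c)² = 6 · (1 − 0.288675)² = 6 · (0.711325)² = 3.035898.
λ_+ = σ² (1 + √c)² = 6 · (1 + 0.288675)² = 6 · (1.288675)² = 9.964102.

Rounded to 4 decimal places: λ_− ≈ 3.0359, λ_+ ≈ 9.9641.


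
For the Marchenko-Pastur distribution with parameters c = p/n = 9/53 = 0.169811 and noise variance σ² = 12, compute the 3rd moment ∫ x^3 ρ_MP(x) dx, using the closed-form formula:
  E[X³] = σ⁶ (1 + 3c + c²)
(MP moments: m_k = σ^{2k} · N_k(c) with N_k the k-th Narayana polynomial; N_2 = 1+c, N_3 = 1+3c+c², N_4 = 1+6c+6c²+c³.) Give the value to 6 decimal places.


E[X³] = σ⁶ (1 + 3c + c²) (third MP moment). With σ² = 12 (so σ⁶ = 1728) and c = 9/53 = 0.169811: E[X³] = 1728 · (1 + 3·0.169811 + (0.169811)²) = 1728 · 1.538270.

So E[X^3] = 2658.130295.


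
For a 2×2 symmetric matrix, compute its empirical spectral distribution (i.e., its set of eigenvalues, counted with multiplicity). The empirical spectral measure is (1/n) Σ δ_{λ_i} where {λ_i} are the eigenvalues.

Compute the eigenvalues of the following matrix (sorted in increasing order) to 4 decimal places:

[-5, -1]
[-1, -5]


Since M is real symmetric, both eigenvalues are real; they are the roots of det(λI − M) = λ² − (tr M) λ + det M.
tr M = -5 + (-5) = -10.
det M = (-5)·(-5) − (-1)² = 25 − 1 = 24.
Characteristic polynomial: λ² + 10λ + 24 = 0.
Discriminant Δ = (tr M)² − 4·det M = 100 − 96 = 4; √Δ = 2.000000.
λ = (tr M ± √Δ)/2 = (-10 ± 2.000000)/2, giving (tr M − √Δ)/2 = -6.0000 and (tr M + √Δ)/2 = -4.0000.

Eigenvalues sorted in increasing order: [-6.0000, -4.0000].


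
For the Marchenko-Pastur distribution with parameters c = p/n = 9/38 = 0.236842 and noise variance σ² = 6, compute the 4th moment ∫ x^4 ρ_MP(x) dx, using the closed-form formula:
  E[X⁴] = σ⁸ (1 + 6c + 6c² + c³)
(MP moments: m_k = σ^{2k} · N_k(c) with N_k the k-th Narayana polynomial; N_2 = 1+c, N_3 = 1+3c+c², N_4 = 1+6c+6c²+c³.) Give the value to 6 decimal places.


E[X⁴] = σ⁸ (1 + 6c + 6c² + c³) (fourth MP moment). With σ² = 6 (so σ⁸ = 1296) and c = 9/38 = 0.236842: E[X⁴] = 1296 · (1 + 6·0.236842 + 6·(0.236842)² + (0.236842)³) = 1296 · 2.770903.

So E[X^4] = 3591.090538.


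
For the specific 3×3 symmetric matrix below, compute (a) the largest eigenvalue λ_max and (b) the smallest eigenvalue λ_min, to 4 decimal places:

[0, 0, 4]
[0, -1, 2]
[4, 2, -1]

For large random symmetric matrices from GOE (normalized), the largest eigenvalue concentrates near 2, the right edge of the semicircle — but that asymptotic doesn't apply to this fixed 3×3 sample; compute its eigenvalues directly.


Since M is real symmetric, all three eigenvalues are real; they are the roots of det(λI − M) = λ³ − (tr M) λ² + s λ − det M, where s is the sum of the principal 2×2 minors.
tr M = 0 + (-1) + (-1) = -2.
s = (0·(-1) − 0²) + (0·(-1) − 4²) + ((-1)·(-1) − 2²) = 0 + (-16) + (-3) = -19.
det M (expand along row 1) = 0·(-3) − 0·(-8) + 4·4 = 16.
Characteristic polynomial: λ³ + 2λ² − 19λ − 16 = 0.
Substitute λ = y + (tr M)/3 = y − 0.666667 to remove the quadratic term: y³ + p·y + q = 0 with p = s − (tr M)²/3 = -20.333333 and q = −2(tr M)³/27 + (tr M)·s/3 − det M = -2.740741.
Three real roots ⇒ use the trigonometric (Viète) form: r = 2√(−p/3) = 5.206833, φ = arccos(3q/(p·r)) = arccos(0.077662) = 1.493056 rad.
y_k = r·cos(φ/3 − 2πk/3) for k = 0, 1, 2 gives y = 4.575192, -0.134911, -4.440280.
λ_k = y_k − 0.666667 gives λ = 3.9085, -0.8016, -5.1069 (check: the sum is -2.0000 = tr M).

Hence λ_max = 3.9085 and λ_min = -5.1069.


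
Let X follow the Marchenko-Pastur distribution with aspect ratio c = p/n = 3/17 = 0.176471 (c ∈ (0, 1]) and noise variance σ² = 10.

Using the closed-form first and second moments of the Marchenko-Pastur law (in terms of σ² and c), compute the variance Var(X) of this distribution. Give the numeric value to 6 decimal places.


Recall the MP moments m_1 = E[X] = σ² and m_2 = E[X²] = σ⁴ (1 + c).
m_1 = E[X] = σ² = 10, so m_1² = 100.
m_2 = E[X²] = σ⁴ (1 + c) = 100 · (1 + 0.176471) = 100 · 1.176471 = 117.647059.
(Note m_2 − m_1² simplifies to c · σ⁴ = 0.176471 · 100.)

Var(X) = m_2 − m_1² = 117.647059 − 100 = 17.647059.


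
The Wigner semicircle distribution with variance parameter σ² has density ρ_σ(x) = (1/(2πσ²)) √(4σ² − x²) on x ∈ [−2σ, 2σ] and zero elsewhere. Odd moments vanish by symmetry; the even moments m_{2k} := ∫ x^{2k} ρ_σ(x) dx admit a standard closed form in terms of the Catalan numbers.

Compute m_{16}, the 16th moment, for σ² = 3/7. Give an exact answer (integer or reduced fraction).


By the scaled semicircle moment identity, m_{2k} = σ^{2k} · C_k with k = 8.
C_8 = (1/(k+1)) · C(2k, k) = (1/9) · C(16, 8) = (1/9) · 12870 = 1430.
σ^{2k} = (σ²)^k = (3/7)^8 = 6561/5764801.

Therefore m_{16} = σ^{16} · C_8 = (6561/5764801) · 1430 = 9382230/5764801.


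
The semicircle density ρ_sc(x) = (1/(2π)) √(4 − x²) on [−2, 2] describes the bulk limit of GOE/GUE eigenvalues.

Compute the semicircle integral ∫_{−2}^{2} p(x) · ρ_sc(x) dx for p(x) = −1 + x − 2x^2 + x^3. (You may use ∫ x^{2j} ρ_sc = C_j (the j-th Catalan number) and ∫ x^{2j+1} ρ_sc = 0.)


Write p(x) = Σ a_i x^i, split into monomials and integrate each against ρ_sc separately.
Using ∫ x^{2j} ρ_sc = C_j = (1/(j+1)) C(2j, j) (Catalan numbers) and ∫ x^{2j+1} ρ_sc = 0 (odd monomials vanish by symmetry):
  i = 0 (even): a_0 · C_{0} = -1 · 1 = -1
  i = 1 (odd): ∫ x^1 ρ_sc = 0 (vanishes)
  i = 2 (even): a_2 · C_{1} = -2 · 1 = -2
  i = 3 (odd): ∫ x^3 ρ_sc = 0 (vanishes)

Summing the contributions: ∫_{−2}^{2} p(x) ρ_sc(x) dx = (-1) + (-2) = -3.


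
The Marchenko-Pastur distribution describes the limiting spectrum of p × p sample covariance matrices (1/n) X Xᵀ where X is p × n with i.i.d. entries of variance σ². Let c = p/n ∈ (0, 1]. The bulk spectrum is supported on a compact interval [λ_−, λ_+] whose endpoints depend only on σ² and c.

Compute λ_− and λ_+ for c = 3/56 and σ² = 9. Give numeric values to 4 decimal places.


c = 3/56 = 0.053571; √c = 0.231455.
λ_− = σ² (1 − √c)² = 9 · (1 − 0.231455)² = 9 · (0.768545)² = 5.315952.
λ_+ = σ² (1 + √c)² = 9 · (1 + 0.231455)² = 9 · (1.231455)² = 13.648333.

Rounded to 4 decimal places: λ_− ≈ 5.3160, λ_+ ≈ 13.6483.


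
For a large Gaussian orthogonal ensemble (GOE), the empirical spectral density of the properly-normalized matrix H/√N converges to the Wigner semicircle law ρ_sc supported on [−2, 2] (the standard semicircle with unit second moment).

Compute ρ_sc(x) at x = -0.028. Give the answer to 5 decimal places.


ρ_sc(x) = (1/(2π)) √(4 − x²). With x = -0.028:
  4 − x² = 4 − (-0.028)² = 4 − 0.000784 = 3.999216.
  √(4 − x²) = 1.999804.
  1/(2π) = 0.159155.
  ρ_sc(-0.028) = 0.159155 · 1.999804 = 0.318279.

Rounded to 5 decimal places: ρ_sc(-0.028) ≈ 0.31828.
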